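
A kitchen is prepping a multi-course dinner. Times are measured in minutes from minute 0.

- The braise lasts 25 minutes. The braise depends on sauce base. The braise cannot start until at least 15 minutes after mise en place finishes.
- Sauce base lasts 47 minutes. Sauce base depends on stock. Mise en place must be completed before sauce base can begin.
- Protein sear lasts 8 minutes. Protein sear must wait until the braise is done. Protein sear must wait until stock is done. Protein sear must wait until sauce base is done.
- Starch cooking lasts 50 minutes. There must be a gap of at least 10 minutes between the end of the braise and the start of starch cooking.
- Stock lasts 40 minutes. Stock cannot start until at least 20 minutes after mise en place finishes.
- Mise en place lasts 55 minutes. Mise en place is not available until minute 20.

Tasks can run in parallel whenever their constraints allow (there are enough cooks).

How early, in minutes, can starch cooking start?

Mise en place cannot begin until its own release at minute 20. It runs from minute 20 to 20 + 55 = minute 75.
After mise en place (finishes minute 75, plus 20-minute gap → minute 95), stock can start at minute 95 and finishes at minute 135.
Sauce base has to wait for stock (finishes minute 135); mise en place (finishes minute 75). The latest of these is minute 135, so sauce base runs minute 135 to 135 + 47 = minute 182.
The braise has to wait for sauce base (finishes minute 182); mise en place (finishes minute 75, plus 15-minute gap → minute 90). The latest of these is minute 182, so the braise runs minute 182 to 182 + 25 = minute 207.
Starch cooking waits on the braise (finishes minute 207, plus 10-minute gap → minute 217), so the earliest it can start is minute 217.

217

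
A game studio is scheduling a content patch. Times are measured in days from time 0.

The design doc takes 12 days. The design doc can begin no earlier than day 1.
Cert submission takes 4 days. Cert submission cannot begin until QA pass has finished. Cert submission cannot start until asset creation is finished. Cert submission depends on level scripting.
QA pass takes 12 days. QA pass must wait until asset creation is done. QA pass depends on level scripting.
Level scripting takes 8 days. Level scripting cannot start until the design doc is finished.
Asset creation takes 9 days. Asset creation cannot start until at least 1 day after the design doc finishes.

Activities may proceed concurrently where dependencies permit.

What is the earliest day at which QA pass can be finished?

35

The design doc waits on its own release at day 1, so it starts at day 1 and finishes at 1 + 12 = day 13.
After the design doc (finishes day 13), level scripting can start at day 13 and finishes at day 21.
After the design doc (finishes day 13, plus 1-day gap → day 14), asset creation can start at day 14 and finishes at day 23.
QA pass needs all of asset creation (finishes day 23); level scripting (finishes day 21). That puts its earliest start at day 23; it finishes at 23 + 12 = day 35.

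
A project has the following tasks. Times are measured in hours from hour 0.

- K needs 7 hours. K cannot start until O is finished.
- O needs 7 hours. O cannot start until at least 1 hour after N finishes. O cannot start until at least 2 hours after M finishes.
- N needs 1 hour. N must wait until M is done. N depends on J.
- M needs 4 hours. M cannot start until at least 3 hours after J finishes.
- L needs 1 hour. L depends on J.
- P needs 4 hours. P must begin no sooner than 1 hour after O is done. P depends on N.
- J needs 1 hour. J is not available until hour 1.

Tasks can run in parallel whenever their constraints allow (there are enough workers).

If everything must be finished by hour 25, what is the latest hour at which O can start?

Nothing follows K; the deadline of hour 25 is its only limit. It must start by 25 − 7 = hour 18.
To finish by hour 25, P (duration 4) must start no later than hour 21.
O has several dependents: K (must start by hour 18); P (must start by hour 21, minus 1-hour gap → hour 20). The earliest of those limits is hour 18, so O must start by 18 − 7 = hour 11.

11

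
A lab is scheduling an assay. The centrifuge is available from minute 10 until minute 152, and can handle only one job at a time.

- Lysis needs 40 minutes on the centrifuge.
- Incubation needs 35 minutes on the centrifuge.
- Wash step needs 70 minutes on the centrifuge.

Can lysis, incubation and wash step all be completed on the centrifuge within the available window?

The centrifuge window is 152 − 10 = 142 minutes.
Running back to back, the jobs need 40 + 35 + 70 = 145 minutes on the centrifuge.
Since 145 > 142, they cannot all fit.

No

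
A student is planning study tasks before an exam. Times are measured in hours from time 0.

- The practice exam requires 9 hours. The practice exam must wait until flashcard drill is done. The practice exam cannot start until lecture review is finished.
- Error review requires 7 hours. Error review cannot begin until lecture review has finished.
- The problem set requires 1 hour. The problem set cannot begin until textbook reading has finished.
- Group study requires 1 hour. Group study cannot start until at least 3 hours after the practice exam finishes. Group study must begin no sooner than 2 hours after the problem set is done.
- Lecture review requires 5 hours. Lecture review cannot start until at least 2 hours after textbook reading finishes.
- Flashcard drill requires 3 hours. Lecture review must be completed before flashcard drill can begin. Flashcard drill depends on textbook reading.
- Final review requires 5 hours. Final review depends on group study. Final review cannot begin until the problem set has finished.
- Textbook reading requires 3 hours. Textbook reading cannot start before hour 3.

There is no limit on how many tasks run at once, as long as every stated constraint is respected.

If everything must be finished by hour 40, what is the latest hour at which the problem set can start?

31

To finish by hour 40, final review (duration 5) must start no later than hour 35.
Group study must finish before final review (must start by hour 35). With a 1-hour duration, group study must start by 35 − 1 = hour 34.
For the problem set: group study (must start by hour 34, minus 2-hour gap → hour 32); final review (must start by hour 35). The most restrictive is hour 32; with a 1-hour duration, the problem set must start by hour 31.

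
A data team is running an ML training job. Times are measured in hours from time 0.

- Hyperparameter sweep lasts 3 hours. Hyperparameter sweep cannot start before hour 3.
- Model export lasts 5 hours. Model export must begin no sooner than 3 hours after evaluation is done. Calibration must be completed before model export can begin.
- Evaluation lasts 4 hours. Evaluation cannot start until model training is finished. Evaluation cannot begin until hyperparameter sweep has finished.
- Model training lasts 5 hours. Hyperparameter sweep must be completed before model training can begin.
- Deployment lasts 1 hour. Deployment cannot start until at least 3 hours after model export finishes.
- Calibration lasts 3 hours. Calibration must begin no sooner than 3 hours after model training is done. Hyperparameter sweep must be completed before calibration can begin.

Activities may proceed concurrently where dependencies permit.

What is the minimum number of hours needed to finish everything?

Hyperparameter sweep cannot begin until its own release at hour 3. It runs from hour 3 to 3 + 3 = hour 6.
Model training cannot begin until hyperparameter sweep (finishes hour 6). It runs from hour 6 to 6 + 5 = hour 11.
Calibration cannot start until model training (finishes hour 11, plus 3-hour gap → hour 14); hyperparameter sweep (finishes hour 6). The controlling bound is hour 14, so calibration finishes at 14 + 3 = hour 17.
For evaluation: model training (finishes hour 11); hyperparameter sweep (finishes hour 6). Taking the maximum gives a start of hour 11, and it finishes at 11 + 4 = hour 15.
For model export: evaluation (finishes hour 15, plus 3-hour gap → hour 18); calibration (finishes hour 17). Taking the maximum gives a start of hour 18, and it finishes at 18 + 5 = hour 23.
Deployment waits on model export (finishes hour 23, plus 3-hour gap → hour 26), so it starts at hour 26 and finishes at 26 + 1 = hour 27.
All tasks are finished once the last one completes. Finish times: Hyperparameter sweep at 6, Model training at 11, Evaluation at 15, Calibration at 17, Model export at 23, Deployment at 27. The latest is hour 27.

27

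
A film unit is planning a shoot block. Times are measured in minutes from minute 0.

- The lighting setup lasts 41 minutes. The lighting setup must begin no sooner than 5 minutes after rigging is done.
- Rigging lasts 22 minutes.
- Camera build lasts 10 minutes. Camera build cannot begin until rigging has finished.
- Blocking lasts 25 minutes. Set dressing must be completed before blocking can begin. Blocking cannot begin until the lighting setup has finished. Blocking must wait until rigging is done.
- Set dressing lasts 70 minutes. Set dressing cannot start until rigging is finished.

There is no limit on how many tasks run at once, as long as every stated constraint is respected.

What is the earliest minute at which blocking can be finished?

117

Nothing blocks rigging, so it runs from minute 0 to minute 22.
The lighting setup waits on rigging (finishes minute 22, plus 5-minute gap → minute 27), so it starts at minute 27 and finishes at 27 + 41 = minute 68.
After rigging (finishes minute 22), set dressing can start at minute 22 and finishes at minute 92.
Blocking has to wait for set dressing (finishes minute 92); the lighting setup (finishes minute 68); rigging (finishes minute 22). The latest of these is minute 92, so blocking runs minute 92 to 92 + 25 = minute 117.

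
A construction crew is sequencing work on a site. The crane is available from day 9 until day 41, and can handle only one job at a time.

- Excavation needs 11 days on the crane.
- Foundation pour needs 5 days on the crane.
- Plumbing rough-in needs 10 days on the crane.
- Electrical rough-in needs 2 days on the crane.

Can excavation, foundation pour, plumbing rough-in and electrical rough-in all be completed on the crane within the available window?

The crane window is 41 − 9 = 32 days.
Running back to back, the jobs need 11 + 5 + 10 + 2 = 28 days on the crane.
Since 28 ≤ 32, they fit within the window.

Yes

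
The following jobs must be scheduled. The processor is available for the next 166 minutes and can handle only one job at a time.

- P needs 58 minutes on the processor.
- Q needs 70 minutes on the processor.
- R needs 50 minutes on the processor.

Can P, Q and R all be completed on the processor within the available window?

Running back to back, the jobs need 58 + 70 + 50 = 178 minutes on the processor.
Since 178 > 166, they cannot all fit.

No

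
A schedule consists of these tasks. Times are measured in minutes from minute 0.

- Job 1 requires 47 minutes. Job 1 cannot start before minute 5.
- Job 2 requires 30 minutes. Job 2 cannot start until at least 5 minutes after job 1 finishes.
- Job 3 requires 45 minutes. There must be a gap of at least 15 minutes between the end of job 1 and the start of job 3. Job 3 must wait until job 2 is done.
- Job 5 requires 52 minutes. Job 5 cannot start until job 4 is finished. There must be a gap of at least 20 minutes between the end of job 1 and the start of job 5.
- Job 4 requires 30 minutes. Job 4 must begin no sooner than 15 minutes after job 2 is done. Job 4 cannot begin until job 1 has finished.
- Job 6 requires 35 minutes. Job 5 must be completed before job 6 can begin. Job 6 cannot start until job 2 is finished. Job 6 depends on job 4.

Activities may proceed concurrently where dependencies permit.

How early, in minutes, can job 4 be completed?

132

After its own release at minute 5, job 1 can start at minute 5 and finishes at minute 52.
After job 1 (finishes minute 52, plus 5-minute gap → minute 57), job 2 can start at minute 57 and finishes at minute 87.
For job 4: job 2 (finishes minute 87, plus 15-minute gap → minute 102); job 1 (finishes minute 52). Taking the maximum gives a start of minute 102, and it finishes at 102 + 30 = minute 132.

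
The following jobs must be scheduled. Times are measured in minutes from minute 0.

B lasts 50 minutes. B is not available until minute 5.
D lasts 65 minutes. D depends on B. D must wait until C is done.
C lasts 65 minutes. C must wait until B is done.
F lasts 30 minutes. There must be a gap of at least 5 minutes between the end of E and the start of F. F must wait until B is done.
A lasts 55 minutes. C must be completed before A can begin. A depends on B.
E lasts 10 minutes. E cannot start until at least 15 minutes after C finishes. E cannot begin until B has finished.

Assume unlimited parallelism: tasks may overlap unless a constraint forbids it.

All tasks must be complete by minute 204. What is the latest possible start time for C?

To finish by minute 204, A (duration 55) must start no later than minute 149.
Nothing follows D; the deadline of minute 204 is its only limit. It must start by 204 − 65 = minute 139.
F must finish by minute 204; it takes 30 minutes, so it must start by 204 − 30 = minute 174.
E feeds into F (must start by minute 174, minus 5-minute gap → minute 169); so E must finish by minute 169 and therefore start by minute 159.
For C: A (must start by minute 149); D (must start by minute 139); E (must start by minute 159, minus 15-minute gap → minute 144). The most restrictive is minute 139; with a 65-minute duration, C must start by minute 74.

74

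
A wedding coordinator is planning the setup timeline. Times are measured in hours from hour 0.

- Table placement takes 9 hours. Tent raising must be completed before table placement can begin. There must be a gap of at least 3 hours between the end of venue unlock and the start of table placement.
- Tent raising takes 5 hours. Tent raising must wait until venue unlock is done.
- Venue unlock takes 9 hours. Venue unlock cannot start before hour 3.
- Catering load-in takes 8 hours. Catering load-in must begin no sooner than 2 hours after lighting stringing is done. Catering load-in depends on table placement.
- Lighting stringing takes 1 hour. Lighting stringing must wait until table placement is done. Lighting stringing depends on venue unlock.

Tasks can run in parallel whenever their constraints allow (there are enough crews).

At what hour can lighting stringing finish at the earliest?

Venue unlock waits on its own release at hour 3, so it starts at hour 3 and finishes at 3 + 9 = hour 12.
Tent raising cannot begin until venue unlock (finishes hour 12). It runs from hour 12 to 12 + 5 = hour 17.
For table placement: tent raising (finishes hour 17); venue unlock (finishes hour 12, plus 3-hour gap → hour 15). Taking the maximum gives a start of hour 17, and it finishes at 17 + 9 = hour 26.
For lighting stringing: table placement (finishes hour 26); venue unlock (finishes hour 12). Taking the maximum gives a start of hour 26, and it finishes at 26 + 1 = hour 27.

27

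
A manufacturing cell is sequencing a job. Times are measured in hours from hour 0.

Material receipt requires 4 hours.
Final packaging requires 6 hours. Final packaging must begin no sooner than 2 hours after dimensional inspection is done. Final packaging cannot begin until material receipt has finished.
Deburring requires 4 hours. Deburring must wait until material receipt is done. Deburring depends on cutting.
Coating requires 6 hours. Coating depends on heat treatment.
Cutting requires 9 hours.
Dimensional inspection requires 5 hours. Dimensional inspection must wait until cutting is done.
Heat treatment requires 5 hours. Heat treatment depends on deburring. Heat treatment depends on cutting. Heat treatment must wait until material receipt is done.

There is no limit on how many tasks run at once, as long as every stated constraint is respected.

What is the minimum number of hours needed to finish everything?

Cutting can start immediately at hour 0; it finishes at hour 9.
Dimensional inspection waits on cutting (finishes hour 9), so it starts at hour 9 and finishes at 9 + 5 = hour 14.
Material receipt can start immediately at hour 0; it finishes at hour 4.
Final packaging cannot start until dimensional inspection (finishes hour 14, plus 2-hour gap → hour 16); material receipt (finishes hour 4). The controlling bound is hour 16, so final packaging finishes at 16 + 6 = hour 22.
For deburring: material receipt (finishes hour 4); cutting (finishes hour 9). Taking the maximum gives a start of hour 9, and it finishes at 9 + 4 = hour 13.
Heat treatment cannot start until deburring (finishes hour 13); cutting (finishes hour 9); material receipt (finishes hour 4). The controlling bound is hour 13, so heat treatment finishes at 13 + 5 = hour 18.
Coating cannot begin until heat treatment (finishes hour 18). It runs from hour 18 to 18 + 6 = hour 24.
All tasks are finished once the last one completes. Finish times: Material receipt at 4, Cutting at 9, Deburring at 13, Heat treatment at 18, Dimensional inspection at 14, Coating at 24, Final packaging at 22. The latest is hour 24.

24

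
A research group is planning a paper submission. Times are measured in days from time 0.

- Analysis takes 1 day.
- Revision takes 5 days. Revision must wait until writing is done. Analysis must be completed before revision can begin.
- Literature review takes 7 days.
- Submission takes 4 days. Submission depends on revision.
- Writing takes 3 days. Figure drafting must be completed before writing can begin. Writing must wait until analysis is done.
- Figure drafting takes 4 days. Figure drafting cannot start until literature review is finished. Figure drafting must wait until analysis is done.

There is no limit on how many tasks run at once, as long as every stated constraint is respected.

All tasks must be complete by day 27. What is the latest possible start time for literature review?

4

Submission has no dependents, so it just needs to finish by day 27. Starting by 27 − 4 = day 23 achieves that.
Revision must finish before submission (must start by day 23). With a 5-day duration, revision must start by 23 − 5 = day 18.
Writing feeds into revision (must start by day 18); so writing must finish by day 18 and therefore start by day 15.
Figure drafting feeds into writing (must start by day 15); so figure drafting must finish by day 15 and therefore start by day 11.
Since figure drafting (must start by day 11) depends on it, literature review must finish by day 11. Backing off its 7-day duration gives a latest start of day 4.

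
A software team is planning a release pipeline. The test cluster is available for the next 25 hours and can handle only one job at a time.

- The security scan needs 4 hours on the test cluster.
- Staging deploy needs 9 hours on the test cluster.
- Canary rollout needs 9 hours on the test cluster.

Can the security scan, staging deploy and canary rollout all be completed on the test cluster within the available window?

Running back to back, the jobs need 4 + 9 + 9 = 22 hours on the test cluster.
Since 22 ≤ 25, they fit within the window.

Yes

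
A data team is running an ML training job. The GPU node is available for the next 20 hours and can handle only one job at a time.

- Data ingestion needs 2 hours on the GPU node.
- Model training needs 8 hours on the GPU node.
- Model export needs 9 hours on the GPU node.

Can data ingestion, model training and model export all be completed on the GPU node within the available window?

Yes

Running back to back, the jobs need 2 + 8 + 9 = 19 hours on the GPU node.
Since 19 ≤ 20, they fit within the window.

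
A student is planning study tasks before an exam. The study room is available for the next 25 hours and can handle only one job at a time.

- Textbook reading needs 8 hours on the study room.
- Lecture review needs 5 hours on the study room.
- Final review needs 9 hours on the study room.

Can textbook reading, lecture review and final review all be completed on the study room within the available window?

Running back to back, the jobs need 8 + 5 + 9 = 22 hours on the study room.
Since 22 ≤ 25, they fit within the window.

Yes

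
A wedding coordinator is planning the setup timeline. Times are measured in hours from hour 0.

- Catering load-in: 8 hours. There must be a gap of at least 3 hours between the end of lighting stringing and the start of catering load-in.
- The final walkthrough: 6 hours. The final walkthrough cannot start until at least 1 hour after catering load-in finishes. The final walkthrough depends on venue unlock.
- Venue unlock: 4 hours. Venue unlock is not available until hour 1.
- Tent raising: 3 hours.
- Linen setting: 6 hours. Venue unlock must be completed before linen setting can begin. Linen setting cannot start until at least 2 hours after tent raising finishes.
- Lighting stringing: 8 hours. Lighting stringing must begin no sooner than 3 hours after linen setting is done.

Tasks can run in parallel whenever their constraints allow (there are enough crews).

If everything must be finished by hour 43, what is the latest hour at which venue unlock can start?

To finish by hour 43, the final walkthrough (duration 6) must start no later than hour 37.
Catering load-in has to be done before the final walkthrough (must start by hour 37, minus 1-hour gap → hour 36). That means finishing by hour 36, i.e. starting by 36 − 8 = hour 28.
Lighting stringing has to be done before catering load-in (must start by hour 28, minus 3-hour gap → hour 25). That means finishing by hour 25, i.e. starting by 25 − 8 = hour 17.
Linen setting feeds into lighting stringing (must start by hour 17, minus 3-hour gap → hour 14); so linen setting must finish by hour 14 and therefore start by hour 8.
For venue unlock: linen setting (must start by hour 8); the final walkthrough (must start by hour 37). The most restrictive is hour 8; with a 4-hour duration, venue unlock must start by hour 4.

4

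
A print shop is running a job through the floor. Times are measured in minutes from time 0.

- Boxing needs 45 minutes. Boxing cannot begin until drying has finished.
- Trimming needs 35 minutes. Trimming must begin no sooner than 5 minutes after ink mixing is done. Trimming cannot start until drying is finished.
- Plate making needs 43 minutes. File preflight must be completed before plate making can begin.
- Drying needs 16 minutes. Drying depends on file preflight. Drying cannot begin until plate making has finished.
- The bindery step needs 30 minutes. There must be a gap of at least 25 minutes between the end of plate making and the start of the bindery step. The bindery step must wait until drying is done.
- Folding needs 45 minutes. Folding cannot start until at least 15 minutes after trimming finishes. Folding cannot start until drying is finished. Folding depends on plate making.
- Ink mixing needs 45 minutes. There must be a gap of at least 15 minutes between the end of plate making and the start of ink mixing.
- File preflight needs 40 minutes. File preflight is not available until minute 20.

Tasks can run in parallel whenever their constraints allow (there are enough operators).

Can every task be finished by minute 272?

File preflight cannot begin until its own release at minute 20. It runs from minute 20 to 20 + 40 = minute 60.
After file preflight (finishes minute 60), plate making can start at minute 60 and finishes at minute 103.
Drying cannot start until file preflight (finishes minute 60); plate making (finishes minute 103). The controlling bound is minute 103, so drying finishes at 103 + 16 = minute 119.
After drying (finishes minute 119), boxing can start at minute 119 and finishes at minute 164.
The bindery step cannot start until plate making (finishes minute 103, plus 25-minute gap → minute 128); drying (finishes minute 119). The controlling bound is minute 128, so the bindery step finishes at 128 + 30 = minute 158.
Ink mixing cannot begin until plate making (finishes minute 103, plus 15-minute gap → minute 118). It runs from minute 118 to 118 + 45 = minute 163.
Trimming has to wait for ink mixing (finishes minute 163, plus 5-minute gap → minute 168); drying (finishes minute 119). The latest of these is minute 168, so trimming runs minute 168 to 168 + 35 = minute 203.
Folding needs all of trimming (finishes minute 203, plus 15-minute gap → minute 218); drying (finishes minute 119); plate making (finishes minute 103). That puts its earliest start at minute 218; it finishes at 218 + 45 = minute 263.
Every task is finished by minute 263, which is no later than the deadline of 272, so the schedule is feasible.

Yes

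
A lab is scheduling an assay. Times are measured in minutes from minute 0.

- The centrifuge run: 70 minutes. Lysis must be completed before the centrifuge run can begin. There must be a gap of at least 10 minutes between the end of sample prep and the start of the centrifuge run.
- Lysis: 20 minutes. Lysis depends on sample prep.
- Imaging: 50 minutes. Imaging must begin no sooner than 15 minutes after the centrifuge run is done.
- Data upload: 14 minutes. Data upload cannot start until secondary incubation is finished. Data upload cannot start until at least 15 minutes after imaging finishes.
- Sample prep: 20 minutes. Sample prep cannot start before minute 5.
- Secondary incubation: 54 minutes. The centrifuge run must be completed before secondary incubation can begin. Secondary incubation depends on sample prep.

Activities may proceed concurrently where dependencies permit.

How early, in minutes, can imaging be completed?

180

Sample prep cannot begin until its own release at minute 5. It runs from minute 5 to 5 + 20 = minute 25.
Lysis cannot begin until sample prep (finishes minute 25). It runs from minute 25 to 25 + 20 = minute 45.
The centrifuge run needs all of lysis (finishes minute 45); sample prep (finishes minute 25, plus 10-minute gap → minute 35). That puts its earliest start at minute 45; it finishes at 45 + 70 = minute 115.
After the centrifuge run (finishes minute 115, plus 15-minute gap → minute 130), imaging can start at minute 130 and finishes at minute 180.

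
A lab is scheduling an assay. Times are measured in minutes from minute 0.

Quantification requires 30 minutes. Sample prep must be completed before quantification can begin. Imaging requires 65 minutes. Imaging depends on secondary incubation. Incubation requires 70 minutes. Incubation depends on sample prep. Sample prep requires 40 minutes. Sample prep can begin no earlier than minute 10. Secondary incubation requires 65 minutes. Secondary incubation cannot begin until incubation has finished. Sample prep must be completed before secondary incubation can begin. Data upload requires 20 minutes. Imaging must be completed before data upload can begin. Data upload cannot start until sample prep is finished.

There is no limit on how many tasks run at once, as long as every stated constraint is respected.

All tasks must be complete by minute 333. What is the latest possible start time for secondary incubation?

Nothing follows data upload; the deadline of minute 333 is its only limit. It must start by 333 − 20 = minute 313.
Imaging feeds into data upload (must start by minute 313); so imaging must finish by minute 313 and therefore start by minute 248.
Secondary incubation feeds into imaging (must start by minute 248); so secondary incubation must finish by minute 248 and therefore start by minute 183.

183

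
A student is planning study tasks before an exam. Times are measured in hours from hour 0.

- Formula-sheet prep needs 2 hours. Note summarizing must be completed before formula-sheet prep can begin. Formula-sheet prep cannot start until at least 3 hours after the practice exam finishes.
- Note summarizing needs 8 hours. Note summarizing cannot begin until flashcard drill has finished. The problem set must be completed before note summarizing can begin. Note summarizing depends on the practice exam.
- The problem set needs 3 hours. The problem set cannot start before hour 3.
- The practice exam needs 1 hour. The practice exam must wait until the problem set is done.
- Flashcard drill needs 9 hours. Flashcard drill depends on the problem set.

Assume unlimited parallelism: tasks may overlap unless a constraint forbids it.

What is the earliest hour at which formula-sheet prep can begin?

23

The problem set cannot begin until its own release at hour 3. It runs from hour 3 to 3 + 3 = hour 6.
The practice exam waits on the problem set (finishes hour 6), so it starts at hour 6 and finishes at 6 + 1 = hour 7.
Flashcard drill cannot begin until the problem set (finishes hour 6). It runs from hour 6 to 6 + 9 = hour 15.
Note summarizing needs all of flashcard drill (finishes hour 15); the problem set (finishes hour 6); the practice exam (finishes hour 7). That puts its earliest start at hour 15; it finishes at 15 + 8 = hour 23.
Formula-sheet prep waits on note summarizing (finishes hour 23); the practice exam (finishes hour 7, plus 3-hour gap → hour 10). The latest of these is hour 23, which is the earliest formula-sheet prep can start.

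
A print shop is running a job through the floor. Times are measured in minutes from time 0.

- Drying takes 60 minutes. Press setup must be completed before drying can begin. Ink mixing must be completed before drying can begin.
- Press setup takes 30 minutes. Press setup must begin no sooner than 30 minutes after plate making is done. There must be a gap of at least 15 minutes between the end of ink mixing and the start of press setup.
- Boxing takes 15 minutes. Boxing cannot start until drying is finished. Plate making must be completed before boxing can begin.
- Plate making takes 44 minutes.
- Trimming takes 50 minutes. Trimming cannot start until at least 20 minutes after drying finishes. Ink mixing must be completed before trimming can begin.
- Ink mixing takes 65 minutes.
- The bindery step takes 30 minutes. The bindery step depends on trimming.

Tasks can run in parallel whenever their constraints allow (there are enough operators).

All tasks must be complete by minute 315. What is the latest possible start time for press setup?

125

The bindery step must finish by minute 315; it takes 30 minutes, so it must start by 315 − 30 = minute 285.
Trimming feeds into the bindery step (must start by minute 285); so trimming must finish by minute 285 and therefore start by minute 235.
Nothing follows boxing; the deadline of minute 315 is its only limit. It must start by 315 − 15 = minute 300.
Drying must finish in time for trimming (must start by minute 235, minus 20-minute gap → minute 215); boxing (must start by minute 300). The tightest is minute 215, so drying must start by 215 − 60 = minute 155.
Press setup has to be done before drying (must start by minute 155). That means finishing by minute 155, i.e. starting by 155 − 30 = minute 125.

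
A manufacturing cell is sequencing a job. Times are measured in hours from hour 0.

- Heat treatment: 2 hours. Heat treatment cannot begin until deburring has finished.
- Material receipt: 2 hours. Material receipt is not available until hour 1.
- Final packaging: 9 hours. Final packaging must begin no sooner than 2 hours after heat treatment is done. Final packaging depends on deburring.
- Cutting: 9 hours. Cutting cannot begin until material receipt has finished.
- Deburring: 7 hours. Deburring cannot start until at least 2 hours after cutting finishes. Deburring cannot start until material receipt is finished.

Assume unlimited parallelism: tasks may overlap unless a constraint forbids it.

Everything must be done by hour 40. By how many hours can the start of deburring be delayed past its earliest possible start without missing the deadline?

Material receipt cannot begin until its own release at hour 1. It runs from hour 1 to 1 + 2 = hour 3.
Cutting waits on material receipt (finishes hour 3), so it starts at hour 3 and finishes at 3 + 9 = hour 12.
Deburring cannot start until cutting (finishes hour 12, plus 2-hour gap → hour 14); material receipt (finishes hour 3). The controlling bound is hour 14, so deburring finishes at 14 + 7 = hour 21.

Working backward from the deadline:
Final packaging must finish by hour 40; it takes 9 hours, so it must start by 40 − 9 = hour 31.
Since final packaging (must start by hour 31, minus 2-hour gap → hour 29) depends on it, heat treatment must finish by hour 29. Backing off its 2-hour duration gives a latest start of hour 27.
Deburring feeds heat treatment (must start by hour 27); final packaging (must start by hour 31). Taking the minimum, deburring must finish by hour 27 and start by 27 − 7 = hour 20.
So deburring can start as early as hour 14 and as late as hour 20, giving 20 − 14 = 6 hours of slack.

6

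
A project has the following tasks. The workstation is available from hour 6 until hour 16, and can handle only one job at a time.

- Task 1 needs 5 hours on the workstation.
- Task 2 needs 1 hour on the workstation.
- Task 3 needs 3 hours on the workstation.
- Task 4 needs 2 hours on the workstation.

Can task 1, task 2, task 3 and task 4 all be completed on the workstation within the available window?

No

The workstation window is 16 − 6 = 10 hours.
Running back to back, the jobs need 5 + 1 + 3 + 2 = 11 hours on the workstation.
Since 11 > 10, they cannot all fit.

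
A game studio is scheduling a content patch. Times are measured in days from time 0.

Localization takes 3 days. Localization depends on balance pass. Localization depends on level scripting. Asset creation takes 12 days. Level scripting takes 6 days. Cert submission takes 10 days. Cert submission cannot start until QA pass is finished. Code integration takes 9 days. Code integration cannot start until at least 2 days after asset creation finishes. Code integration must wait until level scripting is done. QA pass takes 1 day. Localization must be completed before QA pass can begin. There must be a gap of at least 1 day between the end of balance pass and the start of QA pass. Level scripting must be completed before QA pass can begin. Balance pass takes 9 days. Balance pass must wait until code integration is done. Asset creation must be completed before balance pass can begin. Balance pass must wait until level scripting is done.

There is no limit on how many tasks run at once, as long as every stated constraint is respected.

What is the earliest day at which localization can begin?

Level scripting can start immediately at day 0; it finishes at day 6.
Asset creation can start immediately at day 0; it finishes at day 12.
Code integration cannot start until asset creation (finishes day 12, plus 2-day gap → day 14); level scripting (finishes day 6). The controlling bound is day 14, so code integration finishes at 14 + 9 = day 23.
Balance pass has to wait for code integration (finishes day 23); asset creation (finishes day 12); level scripting (finishes day 6). The latest of these is day 23, so balance pass runs day 23 to 23 + 9 = day 32.
Localization waits on balance pass (finishes day 32); level scripting (finishes day 6). The latest of these is day 32, which is the earliest localization can start.

32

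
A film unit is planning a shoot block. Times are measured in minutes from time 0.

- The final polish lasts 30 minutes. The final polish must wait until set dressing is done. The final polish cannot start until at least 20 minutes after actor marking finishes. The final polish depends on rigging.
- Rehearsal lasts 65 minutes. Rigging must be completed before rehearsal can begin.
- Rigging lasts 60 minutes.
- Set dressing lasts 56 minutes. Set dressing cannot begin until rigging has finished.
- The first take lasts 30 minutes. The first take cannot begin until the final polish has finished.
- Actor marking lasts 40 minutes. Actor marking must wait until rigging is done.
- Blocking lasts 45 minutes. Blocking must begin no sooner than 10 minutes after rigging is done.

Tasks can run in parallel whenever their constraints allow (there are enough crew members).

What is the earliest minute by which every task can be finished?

180

Nothing blocks rigging, so it runs from minute 0 to minute 60.
Rehearsal waits on rigging (finishes minute 60), so it starts at minute 60 and finishes at 60 + 65 = minute 125.
After rigging (finishes minute 60), actor marking can start at minute 60 and finishes at minute 100.
Blocking cannot begin until rigging (finishes minute 60, plus 10-minute gap → minute 70). It runs from minute 70 to 70 + 45 = minute 115.
After rigging (finishes minute 60), set dressing can start at minute 60 and finishes at minute 116.
For the final polish: set dressing (finishes minute 116); actor marking (finishes minute 100, plus 20-minute gap → minute 120); rigging (finishes minute 60). Taking the maximum gives a start of minute 120, and it finishes at 120 + 30 = minute 150.
After the final polish (finishes minute 150), the first take can start at minute 150 and finishes at minute 180.
All tasks are finished once the last one completes. Finish times: Rigging at 60, Set dressing at 116, Blocking at 115, Actor marking at 100, Rehearsal at 125, The final polish at 150, The first take at 180. The latest is minute 180.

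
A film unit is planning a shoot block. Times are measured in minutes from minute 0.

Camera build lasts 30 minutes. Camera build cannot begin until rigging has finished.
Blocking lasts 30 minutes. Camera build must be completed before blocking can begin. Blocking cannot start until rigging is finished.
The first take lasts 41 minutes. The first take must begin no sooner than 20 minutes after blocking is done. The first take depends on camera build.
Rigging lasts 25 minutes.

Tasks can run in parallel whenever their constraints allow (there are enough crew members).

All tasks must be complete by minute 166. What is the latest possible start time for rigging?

The first take must finish by minute 166; it takes 41 minutes, so it must start by 166 − 41 = minute 125.
Blocking must finish before the first take (must start by minute 125, minus 20-minute gap → minute 105). With a 30-minute duration, blocking must start by 105 − 30 = minute 75.
Camera build feeds blocking (must start by minute 75); the first take (must start by minute 125). Taking the minimum, camera build must finish by minute 75 and start by 75 − 30 = minute 45.
Rigging must finish in time for camera build (must start by minute 45); blocking (must start by minute 75). The tightest is minute 45, so rigging must start by 45 − 25 = minute 20.

20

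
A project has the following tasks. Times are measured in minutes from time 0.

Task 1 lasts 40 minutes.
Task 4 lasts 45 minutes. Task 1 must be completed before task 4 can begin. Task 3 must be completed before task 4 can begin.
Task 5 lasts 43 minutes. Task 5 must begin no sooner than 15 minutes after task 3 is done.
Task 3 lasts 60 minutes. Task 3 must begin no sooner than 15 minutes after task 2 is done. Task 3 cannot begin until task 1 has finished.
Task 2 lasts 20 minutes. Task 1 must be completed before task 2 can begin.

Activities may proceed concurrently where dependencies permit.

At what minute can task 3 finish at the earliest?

Task 1 can start immediately at minute 0; it finishes at minute 40.
After task 1 (finishes minute 40), task 2 can start at minute 40 and finishes at minute 60.
Task 3 needs all of task 2 (finishes minute 60, plus 15-minute gap → minute 75); task 1 (finishes minute 40). That puts its earliest start at minute 75; it finishes at 75 + 60 = minute 135.

135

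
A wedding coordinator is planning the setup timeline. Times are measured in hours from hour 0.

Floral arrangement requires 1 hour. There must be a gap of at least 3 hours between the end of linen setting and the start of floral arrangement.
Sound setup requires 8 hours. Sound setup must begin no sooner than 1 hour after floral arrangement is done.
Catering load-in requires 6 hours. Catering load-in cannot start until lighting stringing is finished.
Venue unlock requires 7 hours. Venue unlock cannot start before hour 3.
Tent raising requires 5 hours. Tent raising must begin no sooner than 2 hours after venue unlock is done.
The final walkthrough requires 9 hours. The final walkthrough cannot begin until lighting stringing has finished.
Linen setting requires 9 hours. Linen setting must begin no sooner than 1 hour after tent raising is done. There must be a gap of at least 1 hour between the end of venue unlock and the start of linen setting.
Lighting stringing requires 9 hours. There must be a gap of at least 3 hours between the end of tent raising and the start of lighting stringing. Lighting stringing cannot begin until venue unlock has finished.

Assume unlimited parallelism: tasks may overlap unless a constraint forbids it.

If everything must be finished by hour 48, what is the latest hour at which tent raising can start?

20

Sound setup has no dependents, so it just needs to finish by hour 48. Starting by 48 − 8 = hour 40 achieves that.
Since sound setup (must start by hour 40, minus 1-hour gap → hour 39) depends on it, floral arrangement must finish by hour 39. Backing off its 1-hour duration gives a latest start of hour 38.
Since floral arrangement (must start by hour 38, minus 3-hour gap → hour 35) depends on it, linen setting must finish by hour 35. Backing off its 9-hour duration gives a latest start of hour 26.
Catering load-in must finish by hour 48; it takes 6 hours, so it must start by 48 − 6 = hour 42.
To finish by hour 48, the final walkthrough (duration 9) must start no later than hour 39.
For lighting stringing: catering load-in (must start by hour 42); the final walkthrough (must start by hour 39). The most restrictive is hour 39; with a 9-hour duration, lighting stringing must start by hour 30.
For tent raising: linen setting (must start by hour 26, minus 1-hour gap → hour 25); lighting stringing (must start by hour 30, minus 3-hour gap → hour 27). The most restrictive is hour 25; with a 5-hour duration, tent raising must start by hour 20.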